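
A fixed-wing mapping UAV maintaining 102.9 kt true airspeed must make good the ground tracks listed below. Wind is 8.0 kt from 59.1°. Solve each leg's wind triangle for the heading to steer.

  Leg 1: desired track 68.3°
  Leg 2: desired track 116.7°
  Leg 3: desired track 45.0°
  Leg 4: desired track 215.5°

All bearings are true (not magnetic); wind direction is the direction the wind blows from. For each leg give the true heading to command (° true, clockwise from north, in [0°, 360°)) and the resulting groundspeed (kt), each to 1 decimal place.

Leg 1: desired track 68.3°; wind correction -0.7° → command heading 67.6°, groundspeed 95.0 kt
Leg 2: desired track 116.7°; wind correction -3.8° → command heading 112.9°, groundspeed 98.4 kt
Leg 3: desired track 45.0°; wind correction +1.1° → command heading 46.1°, groundspeed 95.1 kt
Leg 4: desired track 215.5°; wind correction -1.8° → command heading 213.7°, groundspeed 110.2 kt

Leg 1: heading=67.6°, groundspeed=95.0 kt
Leg 2: heading=112.9°, groundspeed=98.4 kt
Leg 3: heading=46.1°, groundspeed=95.1 kt
Leg 4: heading=213.7°, groundspeed=110.2 kt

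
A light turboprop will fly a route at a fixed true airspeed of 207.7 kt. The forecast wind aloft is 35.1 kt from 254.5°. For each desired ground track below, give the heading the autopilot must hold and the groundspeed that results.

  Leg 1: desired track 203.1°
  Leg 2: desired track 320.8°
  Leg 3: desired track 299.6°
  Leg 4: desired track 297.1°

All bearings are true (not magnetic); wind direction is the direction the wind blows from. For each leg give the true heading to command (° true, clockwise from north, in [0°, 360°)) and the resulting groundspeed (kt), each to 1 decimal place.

Leg 1: heading=210.7°, groundspeed=184.0 kt
Leg 2: heading=311.9°, groundspeed=191.1 kt
Leg 3: heading=292.7°, groundspeed=181.4 kt
Leg 4: heading=290.5°, groundspeed=180.5 kt

Leg 1: desired track 203.1°; wind correction +7.6° → command heading 210.7°, groundspeed 184.0 kt
Leg 2: desired track 320.8°; wind correction -8.9° → command heading 311.9°, groundspeed 191.1 kt
Leg 3: desired track 299.6°; wind correction -6.9° → command heading 292.7°, groundspeed 181.4 kt
Leg 4: desired track 297.1°; wind correction -6.6° → command heading 290.5°, groundspeed 180.5 kt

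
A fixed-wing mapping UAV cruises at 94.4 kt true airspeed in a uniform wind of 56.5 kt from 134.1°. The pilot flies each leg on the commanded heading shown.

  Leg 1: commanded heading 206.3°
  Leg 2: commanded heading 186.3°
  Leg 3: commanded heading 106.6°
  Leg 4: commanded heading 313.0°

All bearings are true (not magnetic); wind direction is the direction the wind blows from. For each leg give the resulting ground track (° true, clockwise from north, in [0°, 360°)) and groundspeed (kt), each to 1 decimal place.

Leg 1: heading 206.3°; drift +34.9° → track 241.2°, groundspeed 94.0 kt
Leg 2: heading 186.3°; drift +36.8° → track 223.1°, groundspeed 74.6 kt
Leg 3: heading 106.6°; drift -30.5° → track 76.1°, groundspeed 51.4 kt
Leg 4: heading 313.0°; drift +0.4° → track 313.4°, groundspeed 150.9 kt

Leg 1: track=241.2°, groundspeed=94.0 kt
Leg 2: track=223.1°, groundspeed=74.6 kt
Leg 3: track=76.1°, groundspeed=51.4 kt
Leg 4: track=313.4°, groundspeed=150.9 kt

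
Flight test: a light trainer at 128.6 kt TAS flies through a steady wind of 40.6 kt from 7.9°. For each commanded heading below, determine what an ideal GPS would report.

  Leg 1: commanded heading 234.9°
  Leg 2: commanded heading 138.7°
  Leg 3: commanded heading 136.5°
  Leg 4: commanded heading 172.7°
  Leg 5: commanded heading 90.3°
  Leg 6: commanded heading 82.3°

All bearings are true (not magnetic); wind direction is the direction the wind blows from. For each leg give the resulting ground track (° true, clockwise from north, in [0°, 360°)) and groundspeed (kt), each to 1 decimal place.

Leg 1: track=224.1°, groundspeed=159.1 kt
Leg 2: track=149.9°, groundspeed=158.1 kt
Leg 3: track=148.1°, groundspeed=157.2 kt
Leg 4: track=176.3°, groundspeed=168.1 kt
Leg 5: track=108.4°, groundspeed=129.6 kt
Leg 6: track=100.7°, groundspeed=124.0 kt

Leg 1: heading 234.9°; drift -10.8° → track 224.1°, groundspeed 159.1 kt
Leg 2: heading 138.7°; drift +11.2° → track 149.9°, groundspeed 158.1 kt
Leg 3: heading 136.5°; drift +11.6° → track 148.1°, groundspeed 157.2 kt
Leg 4: heading 172.7°; drift +3.6° → track 176.3°, groundspeed 168.1 kt
Leg 5: heading 90.3°; drift +18.1° → track 108.4°, groundspeed 129.6 kt
Leg 6: heading 82.3°; drift +18.4° → track 100.7°, groundspeed 124.0 kt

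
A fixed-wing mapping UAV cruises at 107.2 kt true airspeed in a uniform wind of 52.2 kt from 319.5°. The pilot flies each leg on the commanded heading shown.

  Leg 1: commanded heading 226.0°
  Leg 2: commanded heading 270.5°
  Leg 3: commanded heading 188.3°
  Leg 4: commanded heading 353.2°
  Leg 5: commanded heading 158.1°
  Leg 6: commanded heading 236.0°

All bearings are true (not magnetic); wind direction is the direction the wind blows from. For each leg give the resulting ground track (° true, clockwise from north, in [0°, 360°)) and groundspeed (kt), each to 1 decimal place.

Leg 1: heading 226.0°; drift -25.3° → track 200.7°, groundspeed 122.1 kt
Leg 2: heading 270.5°; drift -28.4° → track 242.1°, groundspeed 82.9 kt
Leg 3: heading 188.3°; drift -15.5° → track 172.8°, groundspeed 146.9 kt
Leg 4: heading 353.2°; drift +24.4° → track 17.6°, groundspeed 70.0 kt
Leg 5: heading 158.1°; drift -6.1° → track 152.0°, groundspeed 157.6 kt
Leg 6: heading 236.0°; drift -27.1° → track 208.9°, groundspeed 113.8 kt

Leg 1: track=200.7°, groundspeed=122.1 kt
Leg 2: track=242.1°, groundspeed=82.9 kt
Leg 3: track=172.8°, groundspeed=146.9 kt
Leg 4: track=17.6°, groundspeed=70.0 kt
Leg 5: track=152.0°, groundspeed=157.6 kt
Leg 6: track=208.9°, groundspeed=113.8 kt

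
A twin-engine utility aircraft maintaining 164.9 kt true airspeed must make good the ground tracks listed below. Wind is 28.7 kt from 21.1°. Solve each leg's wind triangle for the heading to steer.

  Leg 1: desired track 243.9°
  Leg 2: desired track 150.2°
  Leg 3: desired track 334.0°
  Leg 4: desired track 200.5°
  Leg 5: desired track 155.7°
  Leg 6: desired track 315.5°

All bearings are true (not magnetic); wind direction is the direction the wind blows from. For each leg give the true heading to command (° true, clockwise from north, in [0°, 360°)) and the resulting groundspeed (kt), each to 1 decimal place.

Leg 1: heading=250.7°, groundspeed=184.8 kt
Leg 2: heading=142.4°, groundspeed=181.5 kt
Leg 3: heading=341.3°, groundspeed=144.0 kt
Leg 4: heading=200.4°, groundspeed=193.6 kt
Leg 5: heading=148.6°, groundspeed=183.8 kt
Leg 6: heading=324.6°, groundspeed=151.0 kt

Leg 1: desired track 243.9°; wind correction +6.8° → command heading 250.7°, groundspeed 184.8 kt
Leg 2: desired track 150.2°; wind correction -7.8° → command heading 142.4°, groundspeed 181.5 kt
Leg 3: desired track 334.0°; wind correction +7.3° → command heading 341.3°, groundspeed 144.0 kt
Leg 4: desired track 200.5°; wind correction -0.1° → command heading 200.4°, groundspeed 193.6 kt
Leg 5: desired track 155.7°; wind correction -7.1° → command heading 148.6°, groundspeed 183.8 kt
Leg 6: desired track 315.5°; wind correction +9.1° → command heading 324.6°, groundspeed 151.0 kt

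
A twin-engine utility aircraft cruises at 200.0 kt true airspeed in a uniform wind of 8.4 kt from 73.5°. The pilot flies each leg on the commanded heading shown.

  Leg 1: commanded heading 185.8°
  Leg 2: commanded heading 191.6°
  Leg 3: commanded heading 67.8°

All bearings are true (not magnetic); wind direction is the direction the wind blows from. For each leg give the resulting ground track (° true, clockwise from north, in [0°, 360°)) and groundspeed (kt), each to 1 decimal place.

Leg 1: heading 185.8°; drift +2.2° → track 188.0°, groundspeed 203.3 kt
Leg 2: heading 191.6°; drift +2.1° → track 193.7°, groundspeed 204.1 kt
Leg 3: heading 67.8°; drift -0.2° → track 67.6°, groundspeed 191.6 kt

Leg 1: track=188.0°, groundspeed=203.3 kt
Leg 2: track=193.7°, groundspeed=204.1 kt
Leg 3: track=67.6°, groundspeed=191.6 kt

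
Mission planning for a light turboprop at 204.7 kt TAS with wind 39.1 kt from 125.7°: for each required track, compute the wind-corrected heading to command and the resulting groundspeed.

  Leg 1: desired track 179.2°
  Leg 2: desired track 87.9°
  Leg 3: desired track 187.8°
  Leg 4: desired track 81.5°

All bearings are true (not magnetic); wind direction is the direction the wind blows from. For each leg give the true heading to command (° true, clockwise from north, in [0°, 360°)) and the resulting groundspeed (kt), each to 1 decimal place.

Leg 1: desired track 179.2°; wind correction -8.8° → command heading 170.4°, groundspeed 179.0 kt
Leg 2: desired track 87.9°; wind correction +6.7° → command heading 94.6°, groundspeed 172.4 kt
Leg 3: desired track 187.8°; wind correction -9.7° → command heading 178.1°, groundspeed 183.5 kt
Leg 4: desired track 81.5°; wind correction +7.7° → command heading 89.2°, groundspeed 174.8 kt

Leg 1: heading=170.4°, groundspeed=179.0 kt
Leg 2: heading=94.6°, groundspeed=172.4 kt
Leg 3: heading=178.1°, groundspeed=183.5 kt
Leg 4: heading=89.2°, groundspeed=174.8 kt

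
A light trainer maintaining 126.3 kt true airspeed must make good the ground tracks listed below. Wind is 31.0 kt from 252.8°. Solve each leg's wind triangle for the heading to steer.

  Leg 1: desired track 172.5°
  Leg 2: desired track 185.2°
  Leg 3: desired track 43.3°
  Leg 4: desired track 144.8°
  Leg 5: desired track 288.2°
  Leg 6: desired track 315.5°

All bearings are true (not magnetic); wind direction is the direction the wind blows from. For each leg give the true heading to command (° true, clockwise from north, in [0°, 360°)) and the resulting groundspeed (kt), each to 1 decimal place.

Leg 1: desired track 172.5°; wind correction +14.0° → command heading 186.5°, groundspeed 117.3 kt
Leg 2: desired track 185.2°; wind correction +13.1° → command heading 198.3°, groundspeed 111.2 kt
Leg 3: desired track 43.3°; wind correction -6.9° → command heading 36.4°, groundspeed 152.4 kt
Leg 4: desired track 144.8°; wind correction +13.5° → command heading 158.3°, groundspeed 132.4 kt
Leg 5: desired track 288.2°; wind correction -8.2° → command heading 280.0°, groundspeed 99.7 kt
Leg 6: desired track 315.5°; wind correction -12.6° → command heading 302.9°, groundspeed 109.0 kt

Leg 1: heading=186.5°, groundspeed=117.3 kt
Leg 2: heading=198.3°, groundspeed=111.2 kt
Leg 3: heading=36.4°, groundspeed=152.4 kt
Leg 4: heading=158.3°, groundspeed=132.4 kt
Leg 5: heading=280.0°, groundspeed=99.7 kt
Leg 6: heading=302.9°, groundspeed=109.0 kt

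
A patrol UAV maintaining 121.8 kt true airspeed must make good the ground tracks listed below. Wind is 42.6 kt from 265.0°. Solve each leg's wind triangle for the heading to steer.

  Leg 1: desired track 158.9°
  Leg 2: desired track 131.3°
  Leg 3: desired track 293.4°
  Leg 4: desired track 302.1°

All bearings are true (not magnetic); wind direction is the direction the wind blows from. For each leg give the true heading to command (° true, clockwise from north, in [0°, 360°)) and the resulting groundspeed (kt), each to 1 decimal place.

Leg 1: heading=178.5°, groundspeed=126.5 kt
Leg 2: heading=145.9°, groundspeed=147.3 kt
Leg 3: heading=283.8°, groundspeed=82.6 kt
Leg 4: heading=289.9°, groundspeed=85.1 kt

Leg 1: desired track 158.9°; wind correction +19.6° → command heading 178.5°, groundspeed 126.5 kt
Leg 2: desired track 131.3°; wind correction +14.6° → command heading 145.9°, groundspeed 147.3 kt
Leg 3: desired track 293.4°; wind correction -9.6° → command heading 283.8°, groundspeed 82.6 kt
Leg 4: desired track 302.1°; wind correction -12.2° → command heading 289.9°, groundspeed 85.1 kt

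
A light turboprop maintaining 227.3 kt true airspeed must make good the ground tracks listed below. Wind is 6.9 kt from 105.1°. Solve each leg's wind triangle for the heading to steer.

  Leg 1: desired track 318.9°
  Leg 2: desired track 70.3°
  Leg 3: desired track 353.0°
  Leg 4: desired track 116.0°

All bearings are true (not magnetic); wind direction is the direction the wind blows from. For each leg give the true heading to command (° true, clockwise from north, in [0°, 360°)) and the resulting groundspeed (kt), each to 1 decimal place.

Leg 1: heading=319.9°, groundspeed=233.0 kt
Leg 2: heading=71.3°, groundspeed=221.6 kt
Leg 3: heading=354.6°, groundspeed=229.8 kt
Leg 4: heading=115.7°, groundspeed=220.5 kt

Leg 1: desired track 318.9°; wind correction +1.0° → command heading 319.9°, groundspeed 233.0 kt
Leg 2: desired track 70.3°; wind correction +1.0° → command heading 71.3°, groundspeed 221.6 kt
Leg 3: desired track 353.0°; wind correction +1.6° → command heading 354.6°, groundspeed 229.8 kt
Leg 4: desired track 116.0°; wind correction -0.3° → command heading 115.7°, groundspeed 220.5 kt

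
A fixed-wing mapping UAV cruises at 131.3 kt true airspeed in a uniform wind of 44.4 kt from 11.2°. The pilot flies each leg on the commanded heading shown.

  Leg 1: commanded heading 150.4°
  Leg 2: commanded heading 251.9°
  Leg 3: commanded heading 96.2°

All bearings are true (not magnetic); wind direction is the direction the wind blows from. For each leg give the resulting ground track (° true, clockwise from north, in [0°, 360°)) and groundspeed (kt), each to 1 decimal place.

Leg 1: track=160.4°, groundspeed=167.4 kt
Leg 2: track=237.7°, groundspeed=157.9 kt
Leg 3: track=115.3°, groundspeed=134.9 kt

Leg 1: heading 150.4°; drift +10.0° → track 160.4°, groundspeed 167.4 kt
Leg 2: heading 251.9°; drift -14.2° → track 237.7°, groundspeed 157.9 kt
Leg 3: heading 96.2°; drift +19.1° → track 115.3°, groundspeed 134.9 kt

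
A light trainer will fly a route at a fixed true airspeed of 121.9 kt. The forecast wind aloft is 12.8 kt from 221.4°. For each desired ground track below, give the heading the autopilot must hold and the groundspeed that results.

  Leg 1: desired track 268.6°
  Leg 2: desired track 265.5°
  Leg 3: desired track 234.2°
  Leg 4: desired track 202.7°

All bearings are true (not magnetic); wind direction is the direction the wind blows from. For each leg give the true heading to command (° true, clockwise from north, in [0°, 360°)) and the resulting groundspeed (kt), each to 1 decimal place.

Leg 1: heading=264.2°, groundspeed=112.8 kt
Leg 2: heading=261.3°, groundspeed=112.4 kt
Leg 3: heading=232.9°, groundspeed=109.4 kt
Leg 4: heading=204.6°, groundspeed=109.7 kt

Leg 1: desired track 268.6°; wind correction -4.4° → command heading 264.2°, groundspeed 112.8 kt
Leg 2: desired track 265.5°; wind correction -4.2° → command heading 261.3°, groundspeed 112.4 kt
Leg 3: desired track 234.2°; wind correction -1.3° → command heading 232.9°, groundspeed 109.4 kt
Leg 4: desired track 202.7°; wind correction +1.9° → command heading 204.6°, groundspeed 109.7 kt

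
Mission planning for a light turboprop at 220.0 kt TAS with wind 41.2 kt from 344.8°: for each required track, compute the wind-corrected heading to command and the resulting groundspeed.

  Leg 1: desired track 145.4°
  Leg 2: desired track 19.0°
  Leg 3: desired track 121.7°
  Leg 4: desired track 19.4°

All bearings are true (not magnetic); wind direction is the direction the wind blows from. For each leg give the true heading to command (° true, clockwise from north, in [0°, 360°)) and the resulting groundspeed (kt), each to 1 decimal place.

Leg 1: desired track 145.4°; wind correction -3.6° → command heading 141.8°, groundspeed 258.4 kt
Leg 2: desired track 19.0°; wind correction -6.0° → command heading 13.0°, groundspeed 184.7 kt
Leg 3: desired track 121.7°; wind correction -7.4° → command heading 114.3°, groundspeed 248.3 kt
Leg 4: desired track 19.4°; wind correction -6.1° → command heading 13.3°, groundspeed 184.8 kt

Leg 1: heading=141.8°, groundspeed=258.4 kt
Leg 2: heading=13.0°, groundspeed=184.7 kt
Leg 3: heading=114.3°, groundspeed=248.3 kt
Leg 4: heading=13.3°, groundspeed=184.8 kt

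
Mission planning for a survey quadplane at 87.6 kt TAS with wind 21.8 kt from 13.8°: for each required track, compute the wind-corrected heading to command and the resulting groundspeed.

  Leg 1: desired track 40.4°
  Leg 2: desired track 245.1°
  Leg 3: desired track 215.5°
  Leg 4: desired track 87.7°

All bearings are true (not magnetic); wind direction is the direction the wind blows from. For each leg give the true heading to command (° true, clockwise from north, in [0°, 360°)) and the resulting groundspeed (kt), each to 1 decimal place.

Leg 1: heading=34.0°, groundspeed=67.6 kt
Leg 2: heading=256.3°, groundspeed=99.6 kt
Leg 3: heading=220.8°, groundspeed=107.5 kt
Leg 4: heading=73.9°, groundspeed=79.0 kt

Leg 1: desired track 40.4°; wind correction -6.4° → command heading 34.0°, groundspeed 67.6 kt
Leg 2: desired track 245.1°; wind correction +11.2° → command heading 256.3°, groundspeed 99.6 kt
Leg 3: desired track 215.5°; wind correction +5.3° → command heading 220.8°, groundspeed 107.5 kt
Leg 4: desired track 87.7°; wind correction -13.8° → command heading 73.9°, groundspeed 79.0 kt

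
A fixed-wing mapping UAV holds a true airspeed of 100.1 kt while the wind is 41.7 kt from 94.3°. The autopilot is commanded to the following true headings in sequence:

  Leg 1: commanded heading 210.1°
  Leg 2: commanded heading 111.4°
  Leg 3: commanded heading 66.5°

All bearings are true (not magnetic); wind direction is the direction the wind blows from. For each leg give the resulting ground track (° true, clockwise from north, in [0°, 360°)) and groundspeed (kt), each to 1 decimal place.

Leg 1: heading 210.1°; drift +17.6° → track 227.7°, groundspeed 124.1 kt
Leg 2: heading 111.4°; drift +11.5° → track 122.9°, groundspeed 61.5 kt
Leg 3: heading 66.5°; drift -17.1° → track 49.4°, groundspeed 66.1 kt

Leg 1: track=227.7°, groundspeed=124.1 kt
Leg 2: track=122.9°, groundspeed=61.5 kt
Leg 3: track=49.4°, groundspeed=66.1 kt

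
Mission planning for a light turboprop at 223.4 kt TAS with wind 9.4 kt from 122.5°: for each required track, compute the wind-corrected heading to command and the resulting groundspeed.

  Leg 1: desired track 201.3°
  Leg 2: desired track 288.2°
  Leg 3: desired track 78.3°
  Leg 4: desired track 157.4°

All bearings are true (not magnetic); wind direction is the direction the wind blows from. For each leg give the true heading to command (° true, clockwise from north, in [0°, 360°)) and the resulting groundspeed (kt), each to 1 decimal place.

Leg 1: heading=198.9°, groundspeed=221.4 kt
Leg 2: heading=287.6°, groundspeed=232.5 kt
Leg 3: heading=80.0°, groundspeed=216.6 kt
Leg 4: heading=156.0°, groundspeed=215.6 kt

Leg 1: desired track 201.3°; wind correction -2.4° → command heading 198.9°, groundspeed 221.4 kt
Leg 2: desired track 288.2°; wind correction -0.6° → command heading 287.6°, groundspeed 232.5 kt
Leg 3: desired track 78.3°; wind correction +1.7° → command heading 80.0°, groundspeed 216.6 kt
Leg 4: desired track 157.4°; wind correction -1.4° → command heading 156.0°, groundspeed 215.6 kt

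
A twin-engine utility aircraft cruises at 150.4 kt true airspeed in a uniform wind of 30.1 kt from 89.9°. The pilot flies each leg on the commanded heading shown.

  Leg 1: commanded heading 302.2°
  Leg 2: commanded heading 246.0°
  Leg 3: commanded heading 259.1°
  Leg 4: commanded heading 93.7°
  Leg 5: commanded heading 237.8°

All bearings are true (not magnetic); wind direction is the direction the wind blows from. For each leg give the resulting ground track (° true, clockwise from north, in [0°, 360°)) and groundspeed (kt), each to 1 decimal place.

Leg 1: track=297.0°, groundspeed=176.6 kt
Leg 2: track=249.9°, groundspeed=178.3 kt
Leg 3: track=260.9°, groundspeed=180.1 kt
Leg 4: track=94.6°, groundspeed=120.4 kt
Leg 5: track=243.0°, groundspeed=176.6 kt

Leg 1: heading 302.2°; drift -5.2° → track 297.0°, groundspeed 176.6 kt
Leg 2: heading 246.0°; drift +3.9° → track 249.9°, groundspeed 178.3 kt
Leg 3: heading 259.1°; drift +1.8° → track 260.9°, groundspeed 180.1 kt
Leg 4: heading 93.7°; drift +0.9° → track 94.6°, groundspeed 120.4 kt
Leg 5: heading 237.8°; drift +5.2° → track 243.0°, groundspeed 176.6 kt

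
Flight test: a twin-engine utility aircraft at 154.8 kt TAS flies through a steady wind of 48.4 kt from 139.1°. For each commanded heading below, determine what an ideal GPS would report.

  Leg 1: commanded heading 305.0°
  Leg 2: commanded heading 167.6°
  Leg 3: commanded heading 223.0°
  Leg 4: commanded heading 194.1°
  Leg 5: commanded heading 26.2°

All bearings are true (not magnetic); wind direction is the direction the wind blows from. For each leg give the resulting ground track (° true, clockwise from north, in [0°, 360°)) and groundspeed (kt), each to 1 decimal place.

Leg 1: track=308.3°, groundspeed=202.1 kt
Leg 2: track=179.2°, groundspeed=114.6 kt
Leg 3: track=240.8°, groundspeed=157.2 kt
Leg 4: track=211.4°, groundspeed=133.1 kt
Leg 5: track=11.8°, groundspeed=179.3 kt

Leg 1: heading 305.0°; drift +3.3° → track 308.3°, groundspeed 202.1 kt
Leg 2: heading 167.6°; drift +11.6° → track 179.2°, groundspeed 114.6 kt
Leg 3: heading 223.0°; drift +17.8° → track 240.8°, groundspeed 157.2 kt
Leg 4: heading 194.1°; drift +17.3° → track 211.4°, groundspeed 133.1 kt
Leg 5: heading 26.2°; drift -14.4° → track 11.8°, groundspeed 179.3 kt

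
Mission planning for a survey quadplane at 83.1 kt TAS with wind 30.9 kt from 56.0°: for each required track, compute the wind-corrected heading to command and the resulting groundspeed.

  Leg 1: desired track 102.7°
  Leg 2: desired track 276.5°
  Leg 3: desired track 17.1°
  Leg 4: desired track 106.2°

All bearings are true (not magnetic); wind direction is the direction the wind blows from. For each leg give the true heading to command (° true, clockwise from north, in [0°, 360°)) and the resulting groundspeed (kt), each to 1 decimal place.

Leg 1: heading=87.0°, groundspeed=58.8 kt
Leg 2: heading=290.5°, groundspeed=104.1 kt
Leg 3: heading=30.6°, groundspeed=56.8 kt
Leg 4: heading=89.6°, groundspeed=59.9 kt

Leg 1: desired track 102.7°; wind correction -15.7° → command heading 87.0°, groundspeed 58.8 kt
Leg 2: desired track 276.5°; wind correction +14.0° → command heading 290.5°, groundspeed 104.1 kt
Leg 3: desired track 17.1°; wind correction +13.5° → command heading 30.6°, groundspeed 56.8 kt
Leg 4: desired track 106.2°; wind correction -16.6° → command heading 89.6°, groundspeed 59.9 kt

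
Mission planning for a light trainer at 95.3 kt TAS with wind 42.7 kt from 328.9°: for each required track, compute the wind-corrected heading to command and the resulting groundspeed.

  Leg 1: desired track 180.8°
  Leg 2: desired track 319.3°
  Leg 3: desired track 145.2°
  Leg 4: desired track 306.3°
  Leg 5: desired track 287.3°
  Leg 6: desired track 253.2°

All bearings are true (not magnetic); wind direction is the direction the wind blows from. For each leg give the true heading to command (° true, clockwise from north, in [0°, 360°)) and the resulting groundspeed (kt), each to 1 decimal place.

Leg 1: heading=194.5°, groundspeed=128.8 kt
Leg 2: heading=323.6°, groundspeed=52.9 kt
Leg 3: heading=143.5°, groundspeed=137.9 kt
Leg 4: heading=316.2°, groundspeed=54.5 kt
Leg 5: heading=304.6°, groundspeed=59.1 kt
Leg 6: heading=278.9°, groundspeed=75.3 kt

Leg 1: desired track 180.8°; wind correction +13.7° → command heading 194.5°, groundspeed 128.8 kt
Leg 2: desired track 319.3°; wind correction +4.3° → command heading 323.6°, groundspeed 52.9 kt
Leg 3: desired track 145.2°; wind correction -1.7° → command heading 143.5°, groundspeed 137.9 kt
Leg 4: desired track 306.3°; wind correction +9.9° → command heading 316.2°, groundspeed 54.5 kt
Leg 5: desired track 287.3°; wind correction +17.3° → command heading 304.6°, groundspeed 59.1 kt
Leg 6: desired track 253.2°; wind correction +25.7° → command heading 278.9°, groundspeed 75.3 kt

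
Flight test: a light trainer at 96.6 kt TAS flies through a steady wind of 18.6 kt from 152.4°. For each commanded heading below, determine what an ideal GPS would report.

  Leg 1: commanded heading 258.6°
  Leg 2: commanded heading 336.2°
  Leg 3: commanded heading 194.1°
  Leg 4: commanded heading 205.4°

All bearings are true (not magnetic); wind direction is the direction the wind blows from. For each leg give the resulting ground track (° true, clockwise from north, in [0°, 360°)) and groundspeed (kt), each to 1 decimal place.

Leg 1: heading 258.6°; drift +10.0° → track 268.6°, groundspeed 103.3 kt
Leg 2: heading 336.2°; drift -0.6° → track 335.6°, groundspeed 115.2 kt
Leg 3: heading 194.1°; drift +8.5° → track 202.6°, groundspeed 83.6 kt
Leg 4: heading 205.4°; drift +9.9° → track 215.3°, groundspeed 86.7 kt

Leg 1: track=268.6°, groundspeed=103.3 kt
Leg 2: track=335.6°, groundspeed=115.2 kt
Leg 3: track=202.6°, groundspeed=83.6 kt
Leg 4: track=215.3°, groundspeed=86.7 kt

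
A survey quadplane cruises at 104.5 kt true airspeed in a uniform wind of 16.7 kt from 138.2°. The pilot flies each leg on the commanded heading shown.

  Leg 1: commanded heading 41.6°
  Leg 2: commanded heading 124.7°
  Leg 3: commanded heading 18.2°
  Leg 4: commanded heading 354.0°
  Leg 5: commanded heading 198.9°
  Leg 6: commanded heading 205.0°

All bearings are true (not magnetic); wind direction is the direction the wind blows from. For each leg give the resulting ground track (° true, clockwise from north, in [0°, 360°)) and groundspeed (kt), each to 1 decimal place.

Leg 1: track=32.7°, groundspeed=107.7 kt
Leg 2: track=122.2°, groundspeed=88.3 kt
Leg 3: track=10.9°, groundspeed=113.8 kt
Leg 4: track=349.3°, groundspeed=118.4 kt
Leg 5: track=207.5°, groundspeed=97.4 kt
Leg 6: track=213.9°, groundspeed=99.1 kt

Leg 1: heading 41.6°; drift -8.9° → track 32.7°, groundspeed 107.7 kt
Leg 2: heading 124.7°; drift -2.5° → track 122.2°, groundspeed 88.3 kt
Leg 3: heading 18.2°; drift -7.3° → track 10.9°, groundspeed 113.8 kt
Leg 4: heading 354.0°; drift -4.7° → track 349.3°, groundspeed 118.4 kt
Leg 5: heading 198.9°; drift +8.6° → track 207.5°, groundspeed 97.4 kt
Leg 6: heading 205.0°; drift +8.9° → track 213.9°, groundspeed 99.1 kt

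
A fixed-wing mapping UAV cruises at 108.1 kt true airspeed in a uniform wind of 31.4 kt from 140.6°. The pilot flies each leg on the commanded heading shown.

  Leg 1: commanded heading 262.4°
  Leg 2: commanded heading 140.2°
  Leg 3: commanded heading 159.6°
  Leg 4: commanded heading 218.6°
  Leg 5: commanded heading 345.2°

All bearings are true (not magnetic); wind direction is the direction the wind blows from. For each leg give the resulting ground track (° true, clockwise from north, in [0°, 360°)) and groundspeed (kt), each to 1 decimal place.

Leg 1: track=274.5°, groundspeed=127.5 kt
Leg 2: track=140.0°, groundspeed=76.7 kt
Leg 3: track=167.0°, groundspeed=79.1 kt
Leg 4: track=235.4°, groundspeed=106.1 kt
Leg 5: track=339.7°, groundspeed=137.3 kt

Leg 1: heading 262.4°; drift +12.1° → track 274.5°, groundspeed 127.5 kt
Leg 2: heading 140.2°; drift -0.2° → track 140.0°, groundspeed 76.7 kt
Leg 3: heading 159.6°; drift +7.4° → track 167.0°, groundspeed 79.1 kt
Leg 4: heading 218.6°; drift +16.8° → track 235.4°, groundspeed 106.1 kt
Leg 5: heading 345.2°; drift -5.5° → track 339.7°, groundspeed 137.3 kt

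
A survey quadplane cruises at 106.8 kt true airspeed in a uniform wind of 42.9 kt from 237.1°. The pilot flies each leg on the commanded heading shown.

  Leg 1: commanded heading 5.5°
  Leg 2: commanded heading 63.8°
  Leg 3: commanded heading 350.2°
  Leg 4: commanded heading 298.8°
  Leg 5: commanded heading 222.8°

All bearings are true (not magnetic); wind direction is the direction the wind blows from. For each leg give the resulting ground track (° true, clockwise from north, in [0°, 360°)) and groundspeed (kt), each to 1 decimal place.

Leg 1: heading 5.5°; drift +14.1° → track 19.6°, groundspeed 137.6 kt
Leg 2: heading 63.8°; drift -1.9° → track 61.9°, groundspeed 149.5 kt
Leg 3: heading 350.2°; drift +17.7° → track 7.9°, groundspeed 129.8 kt
Leg 4: heading 298.8°; drift +23.6° → track 322.4°, groundspeed 94.4 kt
Leg 5: heading 222.8°; drift -9.2° → track 213.6°, groundspeed 66.1 kt

Leg 1: track=19.6°, groundspeed=137.6 kt
Leg 2: track=61.9°, groundspeed=149.5 kt
Leg 3: track=7.9°, groundspeed=129.8 kt
Leg 4: track=322.4°, groundspeed=94.4 kt
Leg 5: track=213.6°, groundspeed=66.1 kt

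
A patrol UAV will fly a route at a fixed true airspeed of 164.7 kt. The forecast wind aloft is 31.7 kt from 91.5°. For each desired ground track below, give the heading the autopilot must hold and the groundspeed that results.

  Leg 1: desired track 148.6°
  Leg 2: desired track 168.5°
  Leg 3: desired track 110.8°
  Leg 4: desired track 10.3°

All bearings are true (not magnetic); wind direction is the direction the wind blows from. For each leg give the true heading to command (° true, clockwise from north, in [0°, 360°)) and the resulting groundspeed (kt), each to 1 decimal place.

Leg 1: heading=139.3°, groundspeed=145.3 kt
Leg 2: heading=157.7°, groundspeed=154.6 kt
Leg 3: heading=107.2°, groundspeed=134.4 kt
Leg 4: heading=21.3°, groundspeed=156.8 kt

Leg 1: desired track 148.6°; wind correction -9.3° → command heading 139.3°, groundspeed 145.3 kt
Leg 2: desired track 168.5°; wind correction -10.8° → command heading 157.7°, groundspeed 154.6 kt
Leg 3: desired track 110.8°; wind correction -3.6° → command heading 107.2°, groundspeed 134.4 kt
Leg 4: desired track 10.3°; wind correction +11.0° → command heading 21.3°, groundspeed 156.8 kt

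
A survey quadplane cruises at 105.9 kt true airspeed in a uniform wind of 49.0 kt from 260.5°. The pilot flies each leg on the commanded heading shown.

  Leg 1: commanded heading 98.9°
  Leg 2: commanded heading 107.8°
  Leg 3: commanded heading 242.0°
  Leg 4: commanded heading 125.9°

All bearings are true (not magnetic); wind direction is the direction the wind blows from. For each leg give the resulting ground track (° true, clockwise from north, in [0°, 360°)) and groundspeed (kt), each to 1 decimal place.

Leg 1: track=93.1°, groundspeed=153.2 kt
Leg 2: track=99.2°, groundspeed=151.1 kt
Leg 3: track=227.3°, groundspeed=61.4 kt
Leg 4: track=111.9°, groundspeed=144.6 kt

Leg 1: heading 98.9°; drift -5.8° → track 93.1°, groundspeed 153.2 kt
Leg 2: heading 107.8°; drift -8.6° → track 99.2°, groundspeed 151.1 kt
Leg 3: heading 242.0°; drift -14.7° → track 227.3°, groundspeed 61.4 kt
Leg 4: heading 125.9°; drift -14.0° → track 111.9°, groundspeed 144.6 kt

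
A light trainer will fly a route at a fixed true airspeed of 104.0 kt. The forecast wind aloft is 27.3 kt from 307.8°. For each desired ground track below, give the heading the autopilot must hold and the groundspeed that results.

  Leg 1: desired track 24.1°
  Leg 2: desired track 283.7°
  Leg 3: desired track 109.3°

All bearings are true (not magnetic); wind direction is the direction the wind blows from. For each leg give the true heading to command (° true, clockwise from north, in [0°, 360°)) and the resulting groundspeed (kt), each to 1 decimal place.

Leg 1: heading=9.3°, groundspeed=94.1 kt
Leg 2: heading=289.9°, groundspeed=78.5 kt
Leg 3: heading=104.5°, groundspeed=129.5 kt

Leg 1: desired track 24.1°; wind correction -14.8° → command heading 9.3°, groundspeed 94.1 kt
Leg 2: desired track 283.7°; wind correction +6.2° → command heading 289.9°, groundspeed 78.5 kt
Leg 3: desired track 109.3°; wind correction -4.8° → command heading 104.5°, groundspeed 129.5 kt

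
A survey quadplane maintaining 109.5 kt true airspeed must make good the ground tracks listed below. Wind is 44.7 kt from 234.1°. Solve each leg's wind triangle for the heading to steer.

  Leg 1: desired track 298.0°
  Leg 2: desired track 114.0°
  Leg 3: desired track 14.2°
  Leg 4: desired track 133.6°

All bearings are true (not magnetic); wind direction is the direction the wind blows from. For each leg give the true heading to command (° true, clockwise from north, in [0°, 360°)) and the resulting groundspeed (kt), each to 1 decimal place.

Leg 1: desired track 298.0°; wind correction -21.5° → command heading 276.5°, groundspeed 82.2 kt
Leg 2: desired track 114.0°; wind correction +20.7° → command heading 134.7°, groundspeed 124.9 kt
Leg 3: desired track 14.2°; wind correction -15.2° → command heading 359.0°, groundspeed 140.0 kt
Leg 4: desired track 133.6°; wind correction +23.7° → command heading 157.3°, groundspeed 108.4 kt

Leg 1: heading=276.5°, groundspeed=82.2 kt
Leg 2: heading=134.7°, groundspeed=124.9 kt
Leg 3: heading=359.0°, groundspeed=140.0 kt
Leg 4: heading=157.3°, groundspeed=108.4 kt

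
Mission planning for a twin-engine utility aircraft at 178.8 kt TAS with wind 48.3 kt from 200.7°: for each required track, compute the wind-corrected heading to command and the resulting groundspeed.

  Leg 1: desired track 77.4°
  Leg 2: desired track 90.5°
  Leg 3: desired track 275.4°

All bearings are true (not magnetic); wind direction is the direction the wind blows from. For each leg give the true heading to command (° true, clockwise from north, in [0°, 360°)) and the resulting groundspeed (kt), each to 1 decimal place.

Leg 1: desired track 77.4°; wind correction +13.0° → command heading 90.4°, groundspeed 200.7 kt
Leg 2: desired track 90.5°; wind correction +14.7° → command heading 105.2°, groundspeed 189.6 kt
Leg 3: desired track 275.4°; wind correction -15.1° → command heading 260.3°, groundspeed 159.9 kt

Leg 1: heading=90.4°, groundspeed=200.7 kt
Leg 2: heading=105.2°, groundspeed=189.6 kt
Leg 3: heading=260.3°, groundspeed=159.9 kt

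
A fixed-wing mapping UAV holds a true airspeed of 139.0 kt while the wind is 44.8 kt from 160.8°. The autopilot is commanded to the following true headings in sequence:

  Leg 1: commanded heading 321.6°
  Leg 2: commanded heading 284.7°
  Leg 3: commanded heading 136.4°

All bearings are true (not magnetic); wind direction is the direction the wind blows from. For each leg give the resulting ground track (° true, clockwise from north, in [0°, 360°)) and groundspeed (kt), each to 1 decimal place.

Leg 1: track=326.2°, groundspeed=181.9 kt
Leg 2: track=297.5°, groundspeed=168.1 kt
Leg 3: track=125.7°, groundspeed=99.9 kt

Leg 1: heading 321.6°; drift +4.6° → track 326.2°, groundspeed 181.9 kt
Leg 2: heading 284.7°; drift +12.8° → track 297.5°, groundspeed 168.1 kt
Leg 3: heading 136.4°; drift -10.7° → track 125.7°, groundspeed 99.9 kt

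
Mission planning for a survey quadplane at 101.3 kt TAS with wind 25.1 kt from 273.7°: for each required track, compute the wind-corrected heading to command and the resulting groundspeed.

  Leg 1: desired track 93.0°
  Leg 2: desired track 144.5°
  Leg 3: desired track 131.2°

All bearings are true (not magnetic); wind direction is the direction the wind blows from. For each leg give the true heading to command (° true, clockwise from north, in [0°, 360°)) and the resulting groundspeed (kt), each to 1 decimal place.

Leg 1: heading=92.8°, groundspeed=126.4 kt
Leg 2: heading=155.6°, groundspeed=115.3 kt
Leg 3: heading=139.9°, groundspeed=120.1 kt

Leg 1: desired track 93.0°; wind correction -0.2° → command heading 92.8°, groundspeed 126.4 kt
Leg 2: desired track 144.5°; wind correction +11.1° → command heading 155.6°, groundspeed 115.3 kt
Leg 3: desired track 131.2°; wind correction +8.7° → command heading 139.9°, groundspeed 120.1 kt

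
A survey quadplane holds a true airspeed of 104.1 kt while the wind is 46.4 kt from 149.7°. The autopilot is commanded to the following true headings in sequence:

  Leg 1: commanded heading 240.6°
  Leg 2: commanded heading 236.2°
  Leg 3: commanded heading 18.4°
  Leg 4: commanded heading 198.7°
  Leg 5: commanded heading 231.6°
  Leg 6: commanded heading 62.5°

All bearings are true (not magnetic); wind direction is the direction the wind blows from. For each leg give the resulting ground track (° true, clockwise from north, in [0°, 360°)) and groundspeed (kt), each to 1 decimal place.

Leg 1: track=264.5°, groundspeed=114.6 kt
Leg 2: track=260.8°, groundspeed=111.4 kt
Leg 3: track=3.9°, groundspeed=139.2 kt
Leg 4: track=224.1°, groundspeed=81.6 kt
Leg 5: track=256.8°, groundspeed=107.8 kt
Leg 6: track=38.0°, groundspeed=111.9 kt

Leg 1: heading 240.6°; drift +23.9° → track 264.5°, groundspeed 114.6 kt
Leg 2: heading 236.2°; drift +24.6° → track 260.8°, groundspeed 111.4 kt
Leg 3: heading 18.4°; drift -14.5° → track 3.9°, groundspeed 139.2 kt
Leg 4: heading 198.7°; drift +25.4° → track 224.1°, groundspeed 81.6 kt
Leg 5: heading 231.6°; drift +25.2° → track 256.8°, groundspeed 107.8 kt
Leg 6: heading 62.5°; drift -24.5° → track 38.0°, groundspeed 111.9 kt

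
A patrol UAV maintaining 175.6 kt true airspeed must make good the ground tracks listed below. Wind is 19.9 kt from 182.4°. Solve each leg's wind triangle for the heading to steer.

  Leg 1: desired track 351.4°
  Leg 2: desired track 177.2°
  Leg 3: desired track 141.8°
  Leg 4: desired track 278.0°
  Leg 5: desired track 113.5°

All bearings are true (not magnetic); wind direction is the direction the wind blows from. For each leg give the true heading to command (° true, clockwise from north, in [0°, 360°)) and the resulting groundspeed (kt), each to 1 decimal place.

Leg 1: desired track 351.4°; wind correction -1.2° → command heading 350.2°, groundspeed 195.1 kt
Leg 2: desired track 177.2°; wind correction +0.6° → command heading 177.8°, groundspeed 155.8 kt
Leg 3: desired track 141.8°; wind correction +4.2° → command heading 146.0°, groundspeed 160.0 kt
Leg 4: desired track 278.0°; wind correction -6.5° → command heading 271.5°, groundspeed 176.4 kt
Leg 5: desired track 113.5°; wind correction +6.1° → command heading 119.6°, groundspeed 167.5 kt

Leg 1: heading=350.2°, groundspeed=195.1 kt
Leg 2: heading=177.8°, groundspeed=155.8 kt
Leg 3: heading=146.0°, groundspeed=160.0 kt
Leg 4: heading=271.5°, groundspeed=176.4 kt
Leg 5: heading=119.6°, groundspeed=167.5 kt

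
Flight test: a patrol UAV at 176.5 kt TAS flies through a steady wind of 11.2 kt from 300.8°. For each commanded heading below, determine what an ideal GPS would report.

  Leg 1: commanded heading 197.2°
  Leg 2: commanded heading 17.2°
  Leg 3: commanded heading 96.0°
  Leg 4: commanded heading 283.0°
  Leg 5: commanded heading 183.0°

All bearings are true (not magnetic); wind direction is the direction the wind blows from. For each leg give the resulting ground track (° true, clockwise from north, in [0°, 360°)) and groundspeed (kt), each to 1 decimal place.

Leg 1: track=193.7°, groundspeed=179.5 kt
Leg 2: track=20.8°, groundspeed=174.2 kt
Leg 3: track=97.4°, groundspeed=186.7 kt
Leg 4: track=281.8°, groundspeed=165.9 kt
Leg 5: track=179.9°, groundspeed=182.0 kt

Leg 1: heading 197.2°; drift -3.5° → track 193.7°, groundspeed 179.5 kt
Leg 2: heading 17.2°; drift +3.6° → track 20.8°, groundspeed 174.2 kt
Leg 3: heading 96.0°; drift +1.4° → track 97.4°, groundspeed 186.7 kt
Leg 4: heading 283.0°; drift -1.2° → track 281.8°, groundspeed 165.9 kt
Leg 5: heading 183.0°; drift -3.1° → track 179.9°, groundspeed 182.0 kt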